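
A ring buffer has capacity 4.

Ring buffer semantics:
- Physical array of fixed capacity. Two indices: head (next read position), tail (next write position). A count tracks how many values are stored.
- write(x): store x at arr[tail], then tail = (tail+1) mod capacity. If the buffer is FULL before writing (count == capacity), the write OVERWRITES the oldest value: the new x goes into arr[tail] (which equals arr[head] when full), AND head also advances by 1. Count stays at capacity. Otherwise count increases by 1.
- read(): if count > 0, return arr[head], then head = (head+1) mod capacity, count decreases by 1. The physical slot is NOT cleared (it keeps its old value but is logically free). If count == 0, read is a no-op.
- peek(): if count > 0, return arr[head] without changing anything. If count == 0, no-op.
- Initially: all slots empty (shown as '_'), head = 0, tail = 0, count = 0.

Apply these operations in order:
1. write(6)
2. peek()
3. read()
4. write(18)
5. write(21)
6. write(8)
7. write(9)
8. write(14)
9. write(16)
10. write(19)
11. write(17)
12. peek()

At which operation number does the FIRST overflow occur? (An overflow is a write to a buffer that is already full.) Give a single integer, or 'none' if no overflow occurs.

Answer: 8

Derivation:
After op 1 (write(6)): arr=[6 _ _ _] head=0 tail=1 count=1
After op 2 (peek()): arr=[6 _ _ _] head=0 tail=1 count=1
After op 3 (read()): arr=[6 _ _ _] head=1 tail=1 count=0
After op 4 (write(18)): arr=[6 18 _ _] head=1 tail=2 count=1
After op 5 (write(21)): arr=[6 18 21 _] head=1 tail=3 count=2
After op 6 (write(8)): arr=[6 18 21 8] head=1 tail=0 count=3
After op 7 (write(9)): arr=[9 18 21 8] head=1 tail=1 count=4
After op 8 (write(14)): arr=[9 14 21 8] head=2 tail=2 count=4
After op 9 (write(16)): arr=[9 14 16 8] head=3 tail=3 count=4
After op 10 (write(19)): arr=[9 14 16 19] head=0 tail=0 count=4
After op 11 (write(17)): arr=[17 14 16 19] head=1 tail=1 count=4
After op 12 (peek()): arr=[17 14 16 19] head=1 tail=1 count=4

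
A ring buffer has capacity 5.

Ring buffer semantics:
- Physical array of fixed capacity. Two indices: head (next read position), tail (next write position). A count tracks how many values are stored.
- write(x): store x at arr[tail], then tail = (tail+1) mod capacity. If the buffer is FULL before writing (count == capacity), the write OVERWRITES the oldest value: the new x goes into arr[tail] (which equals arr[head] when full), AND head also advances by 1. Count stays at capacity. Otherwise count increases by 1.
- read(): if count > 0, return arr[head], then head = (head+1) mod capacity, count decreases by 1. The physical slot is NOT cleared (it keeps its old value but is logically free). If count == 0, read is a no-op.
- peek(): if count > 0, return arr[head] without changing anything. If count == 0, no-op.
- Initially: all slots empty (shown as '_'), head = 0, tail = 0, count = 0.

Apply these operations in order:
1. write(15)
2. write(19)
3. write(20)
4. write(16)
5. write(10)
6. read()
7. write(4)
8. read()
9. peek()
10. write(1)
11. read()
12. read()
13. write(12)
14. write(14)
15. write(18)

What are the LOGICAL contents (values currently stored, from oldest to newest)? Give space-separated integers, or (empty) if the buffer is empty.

After op 1 (write(15)): arr=[15 _ _ _ _] head=0 tail=1 count=1
After op 2 (write(19)): arr=[15 19 _ _ _] head=0 tail=2 count=2
After op 3 (write(20)): arr=[15 19 20 _ _] head=0 tail=3 count=3
After op 4 (write(16)): arr=[15 19 20 16 _] head=0 tail=4 count=4
After op 5 (write(10)): arr=[15 19 20 16 10] head=0 tail=0 count=5
After op 6 (read()): arr=[15 19 20 16 10] head=1 tail=0 count=4
After op 7 (write(4)): arr=[4 19 20 16 10] head=1 tail=1 count=5
After op 8 (read()): arr=[4 19 20 16 10] head=2 tail=1 count=4
After op 9 (peek()): arr=[4 19 20 16 10] head=2 tail=1 count=4
After op 10 (write(1)): arr=[4 1 20 16 10] head=2 tail=2 count=5
After op 11 (read()): arr=[4 1 20 16 10] head=3 tail=2 count=4
After op 12 (read()): arr=[4 1 20 16 10] head=4 tail=2 count=3
After op 13 (write(12)): arr=[4 1 12 16 10] head=4 tail=3 count=4
After op 14 (write(14)): arr=[4 1 12 14 10] head=4 tail=4 count=5
After op 15 (write(18)): arr=[4 1 12 14 18] head=0 tail=0 count=5

Answer: 4 1 12 14 18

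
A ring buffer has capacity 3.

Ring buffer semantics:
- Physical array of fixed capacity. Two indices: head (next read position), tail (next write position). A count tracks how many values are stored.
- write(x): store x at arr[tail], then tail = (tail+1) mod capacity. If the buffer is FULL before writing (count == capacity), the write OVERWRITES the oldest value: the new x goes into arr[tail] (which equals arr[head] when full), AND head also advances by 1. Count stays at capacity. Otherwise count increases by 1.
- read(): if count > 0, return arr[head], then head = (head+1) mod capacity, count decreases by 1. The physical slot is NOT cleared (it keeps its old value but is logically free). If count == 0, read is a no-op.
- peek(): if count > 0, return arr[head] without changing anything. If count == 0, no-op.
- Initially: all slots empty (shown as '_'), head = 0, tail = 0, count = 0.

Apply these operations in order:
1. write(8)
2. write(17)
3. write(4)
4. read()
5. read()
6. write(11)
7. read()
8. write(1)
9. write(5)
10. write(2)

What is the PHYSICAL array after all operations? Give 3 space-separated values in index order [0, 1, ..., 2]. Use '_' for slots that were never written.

Answer: 2 1 5

Derivation:
After op 1 (write(8)): arr=[8 _ _] head=0 tail=1 count=1
After op 2 (write(17)): arr=[8 17 _] head=0 tail=2 count=2
After op 3 (write(4)): arr=[8 17 4] head=0 tail=0 count=3
After op 4 (read()): arr=[8 17 4] head=1 tail=0 count=2
After op 5 (read()): arr=[8 17 4] head=2 tail=0 count=1
After op 6 (write(11)): arr=[11 17 4] head=2 tail=1 count=2
After op 7 (read()): arr=[11 17 4] head=0 tail=1 count=1
After op 8 (write(1)): arr=[11 1 4] head=0 tail=2 count=2
After op 9 (write(5)): arr=[11 1 5] head=0 tail=0 count=3
After op 10 (write(2)): arr=[2 1 5] head=1 tail=1 count=3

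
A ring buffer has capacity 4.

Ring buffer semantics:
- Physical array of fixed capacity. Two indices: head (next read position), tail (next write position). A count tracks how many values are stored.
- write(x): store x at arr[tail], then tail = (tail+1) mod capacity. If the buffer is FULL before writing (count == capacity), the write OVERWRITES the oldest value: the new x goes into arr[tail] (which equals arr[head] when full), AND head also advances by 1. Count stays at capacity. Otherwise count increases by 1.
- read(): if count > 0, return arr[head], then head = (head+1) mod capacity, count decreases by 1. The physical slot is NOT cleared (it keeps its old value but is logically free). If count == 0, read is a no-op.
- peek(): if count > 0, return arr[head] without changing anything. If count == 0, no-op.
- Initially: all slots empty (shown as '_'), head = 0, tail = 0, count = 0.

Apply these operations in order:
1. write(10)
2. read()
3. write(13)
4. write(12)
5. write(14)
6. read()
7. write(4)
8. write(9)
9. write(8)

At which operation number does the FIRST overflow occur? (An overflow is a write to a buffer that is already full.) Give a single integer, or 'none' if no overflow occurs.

After op 1 (write(10)): arr=[10 _ _ _] head=0 tail=1 count=1
After op 2 (read()): arr=[10 _ _ _] head=1 tail=1 count=0
After op 3 (write(13)): arr=[10 13 _ _] head=1 tail=2 count=1
After op 4 (write(12)): arr=[10 13 12 _] head=1 tail=3 count=2
After op 5 (write(14)): arr=[10 13 12 14] head=1 tail=0 count=3
After op 6 (read()): arr=[10 13 12 14] head=2 tail=0 count=2
After op 7 (write(4)): arr=[4 13 12 14] head=2 tail=1 count=3
After op 8 (write(9)): arr=[4 9 12 14] head=2 tail=2 count=4
After op 9 (write(8)): arr=[4 9 8 14] head=3 tail=3 count=4

Answer: 9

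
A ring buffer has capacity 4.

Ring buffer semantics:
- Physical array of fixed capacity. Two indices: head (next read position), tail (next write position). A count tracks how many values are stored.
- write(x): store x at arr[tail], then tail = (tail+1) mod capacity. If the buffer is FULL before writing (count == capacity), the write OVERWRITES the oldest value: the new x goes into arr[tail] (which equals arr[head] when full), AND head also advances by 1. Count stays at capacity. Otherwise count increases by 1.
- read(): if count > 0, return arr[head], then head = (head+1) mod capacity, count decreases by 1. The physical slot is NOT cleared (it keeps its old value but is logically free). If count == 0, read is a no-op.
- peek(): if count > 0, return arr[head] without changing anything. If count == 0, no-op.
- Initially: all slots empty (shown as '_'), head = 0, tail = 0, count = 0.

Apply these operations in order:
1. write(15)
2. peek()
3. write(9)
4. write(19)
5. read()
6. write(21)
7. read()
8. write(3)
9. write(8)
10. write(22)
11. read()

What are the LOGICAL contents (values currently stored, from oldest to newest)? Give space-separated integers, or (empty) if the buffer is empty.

After op 1 (write(15)): arr=[15 _ _ _] head=0 tail=1 count=1
After op 2 (peek()): arr=[15 _ _ _] head=0 tail=1 count=1
After op 3 (write(9)): arr=[15 9 _ _] head=0 tail=2 count=2
After op 4 (write(19)): arr=[15 9 19 _] head=0 tail=3 count=3
After op 5 (read()): arr=[15 9 19 _] head=1 tail=3 count=2
After op 6 (write(21)): arr=[15 9 19 21] head=1 tail=0 count=3
After op 7 (read()): arr=[15 9 19 21] head=2 tail=0 count=2
After op 8 (write(3)): arr=[3 9 19 21] head=2 tail=1 count=3
After op 9 (write(8)): arr=[3 8 19 21] head=2 tail=2 count=4
After op 10 (write(22)): arr=[3 8 22 21] head=3 tail=3 count=4
After op 11 (read()): arr=[3 8 22 21] head=0 tail=3 count=3

Answer: 3 8 22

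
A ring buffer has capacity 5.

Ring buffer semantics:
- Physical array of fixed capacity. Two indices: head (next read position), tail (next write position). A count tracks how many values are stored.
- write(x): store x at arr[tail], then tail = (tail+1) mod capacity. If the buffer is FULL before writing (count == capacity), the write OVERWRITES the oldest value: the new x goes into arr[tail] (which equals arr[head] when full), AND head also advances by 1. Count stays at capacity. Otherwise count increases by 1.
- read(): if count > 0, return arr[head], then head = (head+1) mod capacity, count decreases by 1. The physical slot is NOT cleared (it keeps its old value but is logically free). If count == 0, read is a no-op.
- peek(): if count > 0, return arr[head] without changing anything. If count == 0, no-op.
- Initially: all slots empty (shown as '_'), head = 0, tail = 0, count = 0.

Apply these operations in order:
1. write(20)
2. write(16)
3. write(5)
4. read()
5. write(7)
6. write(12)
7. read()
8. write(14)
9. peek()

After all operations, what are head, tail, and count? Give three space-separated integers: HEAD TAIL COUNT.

After op 1 (write(20)): arr=[20 _ _ _ _] head=0 tail=1 count=1
After op 2 (write(16)): arr=[20 16 _ _ _] head=0 tail=2 count=2
After op 3 (write(5)): arr=[20 16 5 _ _] head=0 tail=3 count=3
After op 4 (read()): arr=[20 16 5 _ _] head=1 tail=3 count=2
After op 5 (write(7)): arr=[20 16 5 7 _] head=1 tail=4 count=3
After op 6 (write(12)): arr=[20 16 5 7 12] head=1 tail=0 count=4
After op 7 (read()): arr=[20 16 5 7 12] head=2 tail=0 count=3
After op 8 (write(14)): arr=[14 16 5 7 12] head=2 tail=1 count=4
After op 9 (peek()): arr=[14 16 5 7 12] head=2 tail=1 count=4

Answer: 2 1 4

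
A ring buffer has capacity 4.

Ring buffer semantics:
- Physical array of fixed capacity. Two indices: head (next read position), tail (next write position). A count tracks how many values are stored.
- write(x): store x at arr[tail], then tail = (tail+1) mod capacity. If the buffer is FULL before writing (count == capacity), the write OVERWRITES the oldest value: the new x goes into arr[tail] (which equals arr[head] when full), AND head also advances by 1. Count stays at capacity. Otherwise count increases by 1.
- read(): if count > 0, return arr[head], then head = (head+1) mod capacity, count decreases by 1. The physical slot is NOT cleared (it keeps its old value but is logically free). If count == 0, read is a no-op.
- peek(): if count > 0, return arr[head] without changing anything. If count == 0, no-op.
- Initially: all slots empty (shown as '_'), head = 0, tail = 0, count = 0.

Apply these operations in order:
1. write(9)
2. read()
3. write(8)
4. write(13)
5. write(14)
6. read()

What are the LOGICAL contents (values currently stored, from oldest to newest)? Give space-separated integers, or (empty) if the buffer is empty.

Answer: 13 14

Derivation:
After op 1 (write(9)): arr=[9 _ _ _] head=0 tail=1 count=1
After op 2 (read()): arr=[9 _ _ _] head=1 tail=1 count=0
After op 3 (write(8)): arr=[9 8 _ _] head=1 tail=2 count=1
After op 4 (write(13)): arr=[9 8 13 _] head=1 tail=3 count=2
After op 5 (write(14)): arr=[9 8 13 14] head=1 tail=0 count=3
After op 6 (read()): arr=[9 8 13 14] head=2 tail=0 count=2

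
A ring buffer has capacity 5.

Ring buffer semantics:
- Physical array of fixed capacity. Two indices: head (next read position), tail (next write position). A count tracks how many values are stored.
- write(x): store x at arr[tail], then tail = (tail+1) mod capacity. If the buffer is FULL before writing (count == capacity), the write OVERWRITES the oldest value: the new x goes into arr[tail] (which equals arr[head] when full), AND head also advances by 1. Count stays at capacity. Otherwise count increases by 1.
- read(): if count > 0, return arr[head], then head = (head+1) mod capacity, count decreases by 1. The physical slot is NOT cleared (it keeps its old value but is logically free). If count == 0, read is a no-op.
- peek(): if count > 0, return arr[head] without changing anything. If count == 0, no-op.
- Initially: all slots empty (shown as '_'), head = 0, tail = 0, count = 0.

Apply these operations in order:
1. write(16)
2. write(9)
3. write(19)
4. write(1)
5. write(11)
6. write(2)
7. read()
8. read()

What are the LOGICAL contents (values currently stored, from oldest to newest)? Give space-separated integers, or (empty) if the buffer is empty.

After op 1 (write(16)): arr=[16 _ _ _ _] head=0 tail=1 count=1
After op 2 (write(9)): arr=[16 9 _ _ _] head=0 tail=2 count=2
After op 3 (write(19)): arr=[16 9 19 _ _] head=0 tail=3 count=3
After op 4 (write(1)): arr=[16 9 19 1 _] head=0 tail=4 count=4
After op 5 (write(11)): arr=[16 9 19 1 11] head=0 tail=0 count=5
After op 6 (write(2)): arr=[2 9 19 1 11] head=1 tail=1 count=5
After op 7 (read()): arr=[2 9 19 1 11] head=2 tail=1 count=4
After op 8 (read()): arr=[2 9 19 1 11] head=3 tail=1 count=3

Answer: 1 11 2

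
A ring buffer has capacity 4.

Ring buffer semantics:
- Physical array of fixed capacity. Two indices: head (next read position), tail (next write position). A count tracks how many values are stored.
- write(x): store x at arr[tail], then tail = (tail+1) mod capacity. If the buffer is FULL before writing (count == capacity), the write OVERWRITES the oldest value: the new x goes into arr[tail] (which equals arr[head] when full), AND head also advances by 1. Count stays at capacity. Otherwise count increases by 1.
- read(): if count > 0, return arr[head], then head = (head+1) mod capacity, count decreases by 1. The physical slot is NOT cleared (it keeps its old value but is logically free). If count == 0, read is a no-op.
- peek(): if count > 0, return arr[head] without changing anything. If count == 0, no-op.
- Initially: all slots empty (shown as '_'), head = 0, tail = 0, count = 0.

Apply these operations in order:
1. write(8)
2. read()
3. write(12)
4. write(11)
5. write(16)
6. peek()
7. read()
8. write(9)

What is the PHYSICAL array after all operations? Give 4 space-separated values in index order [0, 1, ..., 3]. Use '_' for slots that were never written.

After op 1 (write(8)): arr=[8 _ _ _] head=0 tail=1 count=1
After op 2 (read()): arr=[8 _ _ _] head=1 tail=1 count=0
After op 3 (write(12)): arr=[8 12 _ _] head=1 tail=2 count=1
After op 4 (write(11)): arr=[8 12 11 _] head=1 tail=3 count=2
After op 5 (write(16)): arr=[8 12 11 16] head=1 tail=0 count=3
After op 6 (peek()): arr=[8 12 11 16] head=1 tail=0 count=3
After op 7 (read()): arr=[8 12 11 16] head=2 tail=0 count=2
After op 8 (write(9)): arr=[9 12 11 16] head=2 tail=1 count=3

Answer: 9 12 11 16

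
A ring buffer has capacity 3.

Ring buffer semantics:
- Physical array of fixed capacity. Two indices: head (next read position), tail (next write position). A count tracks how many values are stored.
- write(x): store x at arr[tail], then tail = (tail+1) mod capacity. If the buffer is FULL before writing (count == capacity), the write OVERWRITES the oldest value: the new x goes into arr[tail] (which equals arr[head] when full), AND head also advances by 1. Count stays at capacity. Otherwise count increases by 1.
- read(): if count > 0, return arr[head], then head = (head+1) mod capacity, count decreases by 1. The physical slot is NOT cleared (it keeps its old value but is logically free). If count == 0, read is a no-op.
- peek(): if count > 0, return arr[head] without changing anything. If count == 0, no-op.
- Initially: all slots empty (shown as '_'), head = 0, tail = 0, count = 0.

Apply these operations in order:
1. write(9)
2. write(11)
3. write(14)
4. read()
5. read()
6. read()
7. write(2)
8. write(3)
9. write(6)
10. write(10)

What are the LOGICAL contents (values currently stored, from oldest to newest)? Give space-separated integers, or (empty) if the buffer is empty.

After op 1 (write(9)): arr=[9 _ _] head=0 tail=1 count=1
After op 2 (write(11)): arr=[9 11 _] head=0 tail=2 count=2
After op 3 (write(14)): arr=[9 11 14] head=0 tail=0 count=3
After op 4 (read()): arr=[9 11 14] head=1 tail=0 count=2
After op 5 (read()): arr=[9 11 14] head=2 tail=0 count=1
After op 6 (read()): arr=[9 11 14] head=0 tail=0 count=0
After op 7 (write(2)): arr=[2 11 14] head=0 tail=1 count=1
After op 8 (write(3)): arr=[2 3 14] head=0 tail=2 count=2
After op 9 (write(6)): arr=[2 3 6] head=0 tail=0 count=3
After op 10 (write(10)): arr=[10 3 6] head=1 tail=1 count=3

Answer: 3 6 10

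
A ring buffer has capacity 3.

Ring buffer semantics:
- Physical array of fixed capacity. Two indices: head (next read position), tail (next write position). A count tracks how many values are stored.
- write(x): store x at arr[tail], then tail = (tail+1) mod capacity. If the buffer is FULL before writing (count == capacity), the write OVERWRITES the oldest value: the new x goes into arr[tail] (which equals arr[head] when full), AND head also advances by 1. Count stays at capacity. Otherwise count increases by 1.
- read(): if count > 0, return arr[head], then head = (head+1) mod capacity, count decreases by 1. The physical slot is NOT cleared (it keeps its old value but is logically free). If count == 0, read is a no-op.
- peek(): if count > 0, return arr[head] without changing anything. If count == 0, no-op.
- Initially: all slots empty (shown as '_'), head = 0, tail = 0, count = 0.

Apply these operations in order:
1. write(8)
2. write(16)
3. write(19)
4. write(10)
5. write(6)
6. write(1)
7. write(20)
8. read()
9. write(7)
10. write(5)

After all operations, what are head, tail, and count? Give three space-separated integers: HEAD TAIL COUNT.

After op 1 (write(8)): arr=[8 _ _] head=0 tail=1 count=1
After op 2 (write(16)): arr=[8 16 _] head=0 tail=2 count=2
After op 3 (write(19)): arr=[8 16 19] head=0 tail=0 count=3
After op 4 (write(10)): arr=[10 16 19] head=1 tail=1 count=3
After op 5 (write(6)): arr=[10 6 19] head=2 tail=2 count=3
After op 6 (write(1)): arr=[10 6 1] head=0 tail=0 count=3
After op 7 (write(20)): arr=[20 6 1] head=1 tail=1 count=3
After op 8 (read()): arr=[20 6 1] head=2 tail=1 count=2
After op 9 (write(7)): arr=[20 7 1] head=2 tail=2 count=3
After op 10 (write(5)): arr=[20 7 5] head=0 tail=0 count=3

Answer: 0 0 3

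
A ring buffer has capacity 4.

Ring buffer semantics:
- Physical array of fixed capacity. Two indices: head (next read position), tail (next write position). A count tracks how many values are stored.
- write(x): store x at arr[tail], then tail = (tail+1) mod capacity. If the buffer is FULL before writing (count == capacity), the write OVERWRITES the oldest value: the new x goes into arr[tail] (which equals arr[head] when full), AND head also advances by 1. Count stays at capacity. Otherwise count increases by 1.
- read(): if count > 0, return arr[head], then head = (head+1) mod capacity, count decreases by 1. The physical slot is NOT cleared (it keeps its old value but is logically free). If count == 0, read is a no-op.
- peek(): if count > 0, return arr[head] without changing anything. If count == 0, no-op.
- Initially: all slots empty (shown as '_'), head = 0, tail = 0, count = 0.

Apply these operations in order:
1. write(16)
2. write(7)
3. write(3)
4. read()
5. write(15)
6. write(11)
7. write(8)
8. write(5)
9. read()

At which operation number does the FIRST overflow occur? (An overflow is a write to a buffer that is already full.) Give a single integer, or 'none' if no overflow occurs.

After op 1 (write(16)): arr=[16 _ _ _] head=0 tail=1 count=1
After op 2 (write(7)): arr=[16 7 _ _] head=0 tail=2 count=2
After op 3 (write(3)): arr=[16 7 3 _] head=0 tail=3 count=3
After op 4 (read()): arr=[16 7 3 _] head=1 tail=3 count=2
After op 5 (write(15)): arr=[16 7 3 15] head=1 tail=0 count=3
After op 6 (write(11)): arr=[11 7 3 15] head=1 tail=1 count=4
After op 7 (write(8)): arr=[11 8 3 15] head=2 tail=2 count=4
After op 8 (write(5)): arr=[11 8 5 15] head=3 tail=3 count=4
After op 9 (read()): arr=[11 8 5 15] head=0 tail=3 count=3

Answer: 7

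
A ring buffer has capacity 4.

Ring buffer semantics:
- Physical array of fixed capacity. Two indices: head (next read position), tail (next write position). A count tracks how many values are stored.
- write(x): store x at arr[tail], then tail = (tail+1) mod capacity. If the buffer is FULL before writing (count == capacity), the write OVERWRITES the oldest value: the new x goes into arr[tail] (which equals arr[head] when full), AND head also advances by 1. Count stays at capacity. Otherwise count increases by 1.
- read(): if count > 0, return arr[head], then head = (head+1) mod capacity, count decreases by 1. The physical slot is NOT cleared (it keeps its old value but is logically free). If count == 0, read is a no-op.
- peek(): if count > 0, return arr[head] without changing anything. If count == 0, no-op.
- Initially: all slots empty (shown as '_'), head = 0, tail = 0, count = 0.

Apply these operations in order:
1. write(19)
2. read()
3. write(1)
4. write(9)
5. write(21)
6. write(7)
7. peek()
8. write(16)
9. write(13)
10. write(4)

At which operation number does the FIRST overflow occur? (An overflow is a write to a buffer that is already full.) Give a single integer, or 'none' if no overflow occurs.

Answer: 8

Derivation:
After op 1 (write(19)): arr=[19 _ _ _] head=0 tail=1 count=1
After op 2 (read()): arr=[19 _ _ _] head=1 tail=1 count=0
After op 3 (write(1)): arr=[19 1 _ _] head=1 tail=2 count=1
After op 4 (write(9)): arr=[19 1 9 _] head=1 tail=3 count=2
After op 5 (write(21)): arr=[19 1 9 21] head=1 tail=0 count=3
After op 6 (write(7)): arr=[7 1 9 21] head=1 tail=1 count=4
After op 7 (peek()): arr=[7 1 9 21] head=1 tail=1 count=4
After op 8 (write(16)): arr=[7 16 9 21] head=2 tail=2 count=4
After op 9 (write(13)): arr=[7 16 13 21] head=3 tail=3 count=4
After op 10 (write(4)): arr=[7 16 13 4] head=0 tail=0 count=4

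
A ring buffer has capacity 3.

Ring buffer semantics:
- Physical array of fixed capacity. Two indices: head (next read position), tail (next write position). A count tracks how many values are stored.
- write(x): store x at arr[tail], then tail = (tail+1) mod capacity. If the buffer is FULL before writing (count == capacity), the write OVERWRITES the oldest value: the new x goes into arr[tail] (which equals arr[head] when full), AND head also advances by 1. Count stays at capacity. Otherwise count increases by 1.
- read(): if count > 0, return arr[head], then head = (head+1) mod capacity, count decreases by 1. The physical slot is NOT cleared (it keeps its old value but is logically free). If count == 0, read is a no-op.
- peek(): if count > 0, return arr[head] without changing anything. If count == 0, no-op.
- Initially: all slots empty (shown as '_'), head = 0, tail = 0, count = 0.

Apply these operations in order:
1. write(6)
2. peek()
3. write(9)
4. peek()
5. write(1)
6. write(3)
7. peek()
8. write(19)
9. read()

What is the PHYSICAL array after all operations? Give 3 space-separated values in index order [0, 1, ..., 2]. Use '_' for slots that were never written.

Answer: 3 19 1

Derivation:
After op 1 (write(6)): arr=[6 _ _] head=0 tail=1 count=1
After op 2 (peek()): arr=[6 _ _] head=0 tail=1 count=1
After op 3 (write(9)): arr=[6 9 _] head=0 tail=2 count=2
After op 4 (peek()): arr=[6 9 _] head=0 tail=2 count=2
After op 5 (write(1)): arr=[6 9 1] head=0 tail=0 count=3
After op 6 (write(3)): arr=[3 9 1] head=1 tail=1 count=3
After op 7 (peek()): arr=[3 9 1] head=1 tail=1 count=3
After op 8 (write(19)): arr=[3 19 1] head=2 tail=2 count=3
After op 9 (read()): arr=[3 19 1] head=0 tail=2 count=2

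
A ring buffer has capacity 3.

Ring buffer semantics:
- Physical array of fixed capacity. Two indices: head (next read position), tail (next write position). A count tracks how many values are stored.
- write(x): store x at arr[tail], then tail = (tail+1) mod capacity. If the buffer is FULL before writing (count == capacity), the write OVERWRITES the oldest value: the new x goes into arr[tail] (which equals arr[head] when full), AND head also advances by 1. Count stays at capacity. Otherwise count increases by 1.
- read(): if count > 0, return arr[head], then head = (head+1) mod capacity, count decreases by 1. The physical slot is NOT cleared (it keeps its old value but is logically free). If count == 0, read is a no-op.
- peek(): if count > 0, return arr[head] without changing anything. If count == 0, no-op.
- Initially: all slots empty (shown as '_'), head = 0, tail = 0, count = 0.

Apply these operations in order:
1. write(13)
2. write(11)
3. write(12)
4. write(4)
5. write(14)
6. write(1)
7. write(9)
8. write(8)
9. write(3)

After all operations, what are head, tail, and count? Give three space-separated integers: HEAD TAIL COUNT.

Answer: 0 0 3

Derivation:
After op 1 (write(13)): arr=[13 _ _] head=0 tail=1 count=1
After op 2 (write(11)): arr=[13 11 _] head=0 tail=2 count=2
After op 3 (write(12)): arr=[13 11 12] head=0 tail=0 count=3
After op 4 (write(4)): arr=[4 11 12] head=1 tail=1 count=3
After op 5 (write(14)): arr=[4 14 12] head=2 tail=2 count=3
After op 6 (write(1)): arr=[4 14 1] head=0 tail=0 count=3
After op 7 (write(9)): arr=[9 14 1] head=1 tail=1 count=3
After op 8 (write(8)): arr=[9 8 1] head=2 tail=2 count=3
After op 9 (write(3)): arr=[9 8 3] head=0 tail=0 count=3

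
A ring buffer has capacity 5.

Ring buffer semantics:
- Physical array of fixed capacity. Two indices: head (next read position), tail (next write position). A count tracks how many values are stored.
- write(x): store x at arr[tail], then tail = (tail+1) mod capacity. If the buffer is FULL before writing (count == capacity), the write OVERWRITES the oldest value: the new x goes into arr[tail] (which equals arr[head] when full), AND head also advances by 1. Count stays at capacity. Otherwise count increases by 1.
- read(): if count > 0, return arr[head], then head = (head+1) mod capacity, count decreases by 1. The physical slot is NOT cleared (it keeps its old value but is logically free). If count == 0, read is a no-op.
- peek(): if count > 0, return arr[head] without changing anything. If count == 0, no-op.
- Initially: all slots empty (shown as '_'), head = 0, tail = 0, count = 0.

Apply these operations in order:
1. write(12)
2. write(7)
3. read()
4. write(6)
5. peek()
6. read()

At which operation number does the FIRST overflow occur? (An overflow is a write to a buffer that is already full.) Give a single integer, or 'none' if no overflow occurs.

After op 1 (write(12)): arr=[12 _ _ _ _] head=0 tail=1 count=1
After op 2 (write(7)): arr=[12 7 _ _ _] head=0 tail=2 count=2
After op 3 (read()): arr=[12 7 _ _ _] head=1 tail=2 count=1
After op 4 (write(6)): arr=[12 7 6 _ _] head=1 tail=3 count=2
After op 5 (peek()): arr=[12 7 6 _ _] head=1 tail=3 count=2
After op 6 (read()): arr=[12 7 6 _ _] head=2 tail=3 count=1

Answer: none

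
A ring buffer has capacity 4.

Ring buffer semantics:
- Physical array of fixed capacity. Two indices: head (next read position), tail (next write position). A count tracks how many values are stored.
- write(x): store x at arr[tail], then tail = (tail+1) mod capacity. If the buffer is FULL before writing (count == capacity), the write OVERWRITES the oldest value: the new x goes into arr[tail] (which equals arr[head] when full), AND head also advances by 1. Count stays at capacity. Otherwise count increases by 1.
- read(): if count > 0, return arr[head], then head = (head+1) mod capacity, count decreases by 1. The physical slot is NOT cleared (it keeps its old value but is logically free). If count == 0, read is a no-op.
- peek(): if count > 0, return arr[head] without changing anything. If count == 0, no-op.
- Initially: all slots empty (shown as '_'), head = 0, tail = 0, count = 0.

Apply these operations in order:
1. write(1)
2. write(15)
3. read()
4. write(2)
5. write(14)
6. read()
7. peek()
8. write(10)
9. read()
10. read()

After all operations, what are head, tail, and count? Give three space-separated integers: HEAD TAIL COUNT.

Answer: 0 1 1

Derivation:
After op 1 (write(1)): arr=[1 _ _ _] head=0 tail=1 count=1
After op 2 (write(15)): arr=[1 15 _ _] head=0 tail=2 count=2
After op 3 (read()): arr=[1 15 _ _] head=1 tail=2 count=1
After op 4 (write(2)): arr=[1 15 2 _] head=1 tail=3 count=2
After op 5 (write(14)): arr=[1 15 2 14] head=1 tail=0 count=3
After op 6 (read()): arr=[1 15 2 14] head=2 tail=0 count=2
After op 7 (peek()): arr=[1 15 2 14] head=2 tail=0 count=2
After op 8 (write(10)): arr=[10 15 2 14] head=2 tail=1 count=3
After op 9 (read()): arr=[10 15 2 14] head=3 tail=1 count=2
After op 10 (read()): arr=[10 15 2 14] head=0 tail=1 count=1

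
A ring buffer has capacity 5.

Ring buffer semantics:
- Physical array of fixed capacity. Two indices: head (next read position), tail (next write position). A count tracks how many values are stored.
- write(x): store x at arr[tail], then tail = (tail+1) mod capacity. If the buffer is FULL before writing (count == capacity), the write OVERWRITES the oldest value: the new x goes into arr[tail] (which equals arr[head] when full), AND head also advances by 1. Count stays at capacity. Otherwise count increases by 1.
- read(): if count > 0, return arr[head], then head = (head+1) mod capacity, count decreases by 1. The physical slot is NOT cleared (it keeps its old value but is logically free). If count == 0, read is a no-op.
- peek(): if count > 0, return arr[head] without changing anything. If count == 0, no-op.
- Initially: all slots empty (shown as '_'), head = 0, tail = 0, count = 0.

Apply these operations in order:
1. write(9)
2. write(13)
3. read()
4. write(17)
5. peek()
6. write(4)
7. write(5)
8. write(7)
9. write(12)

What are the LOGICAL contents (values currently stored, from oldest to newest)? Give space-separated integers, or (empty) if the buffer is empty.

After op 1 (write(9)): arr=[9 _ _ _ _] head=0 tail=1 count=1
After op 2 (write(13)): arr=[9 13 _ _ _] head=0 tail=2 count=2
After op 3 (read()): arr=[9 13 _ _ _] head=1 tail=2 count=1
After op 4 (write(17)): arr=[9 13 17 _ _] head=1 tail=3 count=2
After op 5 (peek()): arr=[9 13 17 _ _] head=1 tail=3 count=2
After op 6 (write(4)): arr=[9 13 17 4 _] head=1 tail=4 count=3
After op 7 (write(5)): arr=[9 13 17 4 5] head=1 tail=0 count=4
After op 8 (write(7)): arr=[7 13 17 4 5] head=1 tail=1 count=5
After op 9 (write(12)): arr=[7 12 17 4 5] head=2 tail=2 count=5

Answer: 17 4 5 7 12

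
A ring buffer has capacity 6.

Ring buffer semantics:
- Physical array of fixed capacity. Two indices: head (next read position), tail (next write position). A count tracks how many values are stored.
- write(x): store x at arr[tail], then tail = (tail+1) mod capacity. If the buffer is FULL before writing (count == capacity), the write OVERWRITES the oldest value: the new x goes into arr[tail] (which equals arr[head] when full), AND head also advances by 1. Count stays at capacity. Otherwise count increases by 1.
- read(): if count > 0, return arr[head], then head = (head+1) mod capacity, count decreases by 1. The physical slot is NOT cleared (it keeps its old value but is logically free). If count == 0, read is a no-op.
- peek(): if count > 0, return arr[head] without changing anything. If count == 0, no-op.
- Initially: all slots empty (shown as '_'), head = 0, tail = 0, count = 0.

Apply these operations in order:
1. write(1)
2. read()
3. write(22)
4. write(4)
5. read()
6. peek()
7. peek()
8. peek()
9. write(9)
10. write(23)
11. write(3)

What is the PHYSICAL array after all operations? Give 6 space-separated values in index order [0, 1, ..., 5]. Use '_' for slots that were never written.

Answer: 1 22 4 9 23 3

Derivation:
After op 1 (write(1)): arr=[1 _ _ _ _ _] head=0 tail=1 count=1
After op 2 (read()): arr=[1 _ _ _ _ _] head=1 tail=1 count=0
After op 3 (write(22)): arr=[1 22 _ _ _ _] head=1 tail=2 count=1
After op 4 (write(4)): arr=[1 22 4 _ _ _] head=1 tail=3 count=2
After op 5 (read()): arr=[1 22 4 _ _ _] head=2 tail=3 count=1
After op 6 (peek()): arr=[1 22 4 _ _ _] head=2 tail=3 count=1
After op 7 (peek()): arr=[1 22 4 _ _ _] head=2 tail=3 count=1
After op 8 (peek()): arr=[1 22 4 _ _ _] head=2 tail=3 count=1
After op 9 (write(9)): arr=[1 22 4 9 _ _] head=2 tail=4 count=2
After op 10 (write(23)): arr=[1 22 4 9 23 _] head=2 tail=5 count=3
After op 11 (write(3)): arr=[1 22 4 9 23 3] head=2 tail=0 count=4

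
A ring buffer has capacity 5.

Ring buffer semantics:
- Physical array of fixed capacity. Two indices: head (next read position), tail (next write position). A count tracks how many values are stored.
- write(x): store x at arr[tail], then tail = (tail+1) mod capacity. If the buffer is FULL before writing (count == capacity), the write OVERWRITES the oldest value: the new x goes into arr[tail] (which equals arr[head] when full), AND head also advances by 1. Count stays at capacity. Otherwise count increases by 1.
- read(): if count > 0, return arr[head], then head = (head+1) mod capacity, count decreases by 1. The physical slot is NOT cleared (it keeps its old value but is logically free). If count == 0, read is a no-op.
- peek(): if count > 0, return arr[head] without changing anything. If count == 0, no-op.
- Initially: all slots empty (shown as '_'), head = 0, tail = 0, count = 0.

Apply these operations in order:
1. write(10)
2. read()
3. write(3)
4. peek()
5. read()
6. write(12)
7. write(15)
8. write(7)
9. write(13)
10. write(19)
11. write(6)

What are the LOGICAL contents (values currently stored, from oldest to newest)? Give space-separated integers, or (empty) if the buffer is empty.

Answer: 15 7 13 19 6

Derivation:
After op 1 (write(10)): arr=[10 _ _ _ _] head=0 tail=1 count=1
After op 2 (read()): arr=[10 _ _ _ _] head=1 tail=1 count=0
After op 3 (write(3)): arr=[10 3 _ _ _] head=1 tail=2 count=1
After op 4 (peek()): arr=[10 3 _ _ _] head=1 tail=2 count=1
After op 5 (read()): arr=[10 3 _ _ _] head=2 tail=2 count=0
After op 6 (write(12)): arr=[10 3 12 _ _] head=2 tail=3 count=1
After op 7 (write(15)): arr=[10 3 12 15 _] head=2 tail=4 count=2
After op 8 (write(7)): arr=[10 3 12 15 7] head=2 tail=0 count=3
After op 9 (write(13)): arr=[13 3 12 15 7] head=2 tail=1 count=4
After op 10 (write(19)): arr=[13 19 12 15 7] head=2 tail=2 count=5
After op 11 (write(6)): arr=[13 19 6 15 7] head=3 tail=3 count=5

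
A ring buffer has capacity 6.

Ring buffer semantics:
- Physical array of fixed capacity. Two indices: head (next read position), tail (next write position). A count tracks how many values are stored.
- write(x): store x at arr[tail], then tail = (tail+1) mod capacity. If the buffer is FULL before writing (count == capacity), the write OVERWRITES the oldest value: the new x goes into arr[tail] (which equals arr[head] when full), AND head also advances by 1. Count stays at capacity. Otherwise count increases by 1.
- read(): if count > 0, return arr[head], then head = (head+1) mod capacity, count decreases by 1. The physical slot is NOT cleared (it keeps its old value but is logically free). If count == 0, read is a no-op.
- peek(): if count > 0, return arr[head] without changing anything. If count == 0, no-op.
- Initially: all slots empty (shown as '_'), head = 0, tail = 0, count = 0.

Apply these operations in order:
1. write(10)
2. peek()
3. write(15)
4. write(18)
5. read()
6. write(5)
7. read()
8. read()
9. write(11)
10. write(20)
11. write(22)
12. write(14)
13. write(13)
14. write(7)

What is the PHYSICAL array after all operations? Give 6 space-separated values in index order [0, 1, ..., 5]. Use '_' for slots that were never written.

After op 1 (write(10)): arr=[10 _ _ _ _ _] head=0 tail=1 count=1
After op 2 (peek()): arr=[10 _ _ _ _ _] head=0 tail=1 count=1
After op 3 (write(15)): arr=[10 15 _ _ _ _] head=0 tail=2 count=2
After op 4 (write(18)): arr=[10 15 18 _ _ _] head=0 tail=3 count=3
After op 5 (read()): arr=[10 15 18 _ _ _] head=1 tail=3 count=2
After op 6 (write(5)): arr=[10 15 18 5 _ _] head=1 tail=4 count=3
After op 7 (read()): arr=[10 15 18 5 _ _] head=2 tail=4 count=2
After op 8 (read()): arr=[10 15 18 5 _ _] head=3 tail=4 count=1
After op 9 (write(11)): arr=[10 15 18 5 11 _] head=3 tail=5 count=2
After op 10 (write(20)): arr=[10 15 18 5 11 20] head=3 tail=0 count=3
After op 11 (write(22)): arr=[22 15 18 5 11 20] head=3 tail=1 count=4
After op 12 (write(14)): arr=[22 14 18 5 11 20] head=3 tail=2 count=5
After op 13 (write(13)): arr=[22 14 13 5 11 20] head=3 tail=3 count=6
After op 14 (write(7)): arr=[22 14 13 7 11 20] head=4 tail=4 count=6

Answer: 22 14 13 7 11 20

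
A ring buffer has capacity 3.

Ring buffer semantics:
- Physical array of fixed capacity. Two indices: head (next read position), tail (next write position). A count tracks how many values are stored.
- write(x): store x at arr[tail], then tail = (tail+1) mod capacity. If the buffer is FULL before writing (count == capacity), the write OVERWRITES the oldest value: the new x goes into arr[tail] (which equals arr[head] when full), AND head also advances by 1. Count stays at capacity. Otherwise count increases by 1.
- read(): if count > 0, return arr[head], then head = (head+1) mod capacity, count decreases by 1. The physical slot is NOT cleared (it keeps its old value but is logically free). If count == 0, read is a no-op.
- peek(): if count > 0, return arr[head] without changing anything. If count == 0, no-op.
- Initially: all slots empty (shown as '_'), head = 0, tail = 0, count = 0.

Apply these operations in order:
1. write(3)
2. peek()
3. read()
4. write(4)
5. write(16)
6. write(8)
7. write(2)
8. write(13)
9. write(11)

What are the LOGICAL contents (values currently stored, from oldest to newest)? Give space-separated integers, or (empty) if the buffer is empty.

Answer: 2 13 11

Derivation:
After op 1 (write(3)): arr=[3 _ _] head=0 tail=1 count=1
After op 2 (peek()): arr=[3 _ _] head=0 tail=1 count=1
After op 3 (read()): arr=[3 _ _] head=1 tail=1 count=0
After op 4 (write(4)): arr=[3 4 _] head=1 tail=2 count=1
After op 5 (write(16)): arr=[3 4 16] head=1 tail=0 count=2
After op 6 (write(8)): arr=[8 4 16] head=1 tail=1 count=3
After op 7 (write(2)): arr=[8 2 16] head=2 tail=2 count=3
After op 8 (write(13)): arr=[8 2 13] head=0 tail=0 count=3
After op 9 (write(11)): arr=[11 2 13] head=1 tail=1 count=3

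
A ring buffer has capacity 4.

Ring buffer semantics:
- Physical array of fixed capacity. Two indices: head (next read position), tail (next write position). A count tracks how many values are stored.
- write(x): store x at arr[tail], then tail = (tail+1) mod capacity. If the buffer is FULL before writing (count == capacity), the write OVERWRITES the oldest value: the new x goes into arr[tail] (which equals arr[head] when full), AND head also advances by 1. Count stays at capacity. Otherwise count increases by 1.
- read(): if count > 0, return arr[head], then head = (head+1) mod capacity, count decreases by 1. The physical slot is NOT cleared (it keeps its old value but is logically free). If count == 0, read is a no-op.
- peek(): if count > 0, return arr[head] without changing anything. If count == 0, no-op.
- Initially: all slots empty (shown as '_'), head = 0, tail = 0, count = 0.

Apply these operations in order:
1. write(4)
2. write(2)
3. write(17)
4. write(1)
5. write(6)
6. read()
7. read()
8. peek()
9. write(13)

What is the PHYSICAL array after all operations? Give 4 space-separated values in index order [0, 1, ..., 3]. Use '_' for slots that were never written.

After op 1 (write(4)): arr=[4 _ _ _] head=0 tail=1 count=1
After op 2 (write(2)): arr=[4 2 _ _] head=0 tail=2 count=2
After op 3 (write(17)): arr=[4 2 17 _] head=0 tail=3 count=3
After op 4 (write(1)): arr=[4 2 17 1] head=0 tail=0 count=4
After op 5 (write(6)): arr=[6 2 17 1] head=1 tail=1 count=4
After op 6 (read()): arr=[6 2 17 1] head=2 tail=1 count=3
After op 7 (read()): arr=[6 2 17 1] head=3 tail=1 count=2
After op 8 (peek()): arr=[6 2 17 1] head=3 tail=1 count=2
After op 9 (write(13)): arr=[6 13 17 1] head=3 tail=2 count=3

Answer: 6 13 17 1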